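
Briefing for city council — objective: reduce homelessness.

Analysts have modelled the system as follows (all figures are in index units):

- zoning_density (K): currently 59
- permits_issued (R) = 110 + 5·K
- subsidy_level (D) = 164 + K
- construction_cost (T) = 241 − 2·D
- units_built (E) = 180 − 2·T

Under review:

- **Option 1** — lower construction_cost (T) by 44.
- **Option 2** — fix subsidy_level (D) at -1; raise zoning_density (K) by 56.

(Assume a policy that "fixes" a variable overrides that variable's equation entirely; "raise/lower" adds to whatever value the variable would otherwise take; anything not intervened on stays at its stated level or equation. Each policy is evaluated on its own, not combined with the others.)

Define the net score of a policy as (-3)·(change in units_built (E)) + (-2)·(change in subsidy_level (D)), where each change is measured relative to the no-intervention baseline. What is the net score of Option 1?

-264

Baseline:
  K = 59
  D = 164 + 59 = 223
  T = 241 − 2·223 = -205
  E = 180 − 2·(-205) = 590
Option 1 (T − 44):
  K = 59
  D = 164 + 59 = 223
  T = 241 − 2·223 (−44 from intervention) = -249
  E = 180 − 2·(-249) = 678
ΔE = 678 − 590 = 88; ΔD = 223 − 223 = 0
Score = (-3)·88 + (-2)·0 = -264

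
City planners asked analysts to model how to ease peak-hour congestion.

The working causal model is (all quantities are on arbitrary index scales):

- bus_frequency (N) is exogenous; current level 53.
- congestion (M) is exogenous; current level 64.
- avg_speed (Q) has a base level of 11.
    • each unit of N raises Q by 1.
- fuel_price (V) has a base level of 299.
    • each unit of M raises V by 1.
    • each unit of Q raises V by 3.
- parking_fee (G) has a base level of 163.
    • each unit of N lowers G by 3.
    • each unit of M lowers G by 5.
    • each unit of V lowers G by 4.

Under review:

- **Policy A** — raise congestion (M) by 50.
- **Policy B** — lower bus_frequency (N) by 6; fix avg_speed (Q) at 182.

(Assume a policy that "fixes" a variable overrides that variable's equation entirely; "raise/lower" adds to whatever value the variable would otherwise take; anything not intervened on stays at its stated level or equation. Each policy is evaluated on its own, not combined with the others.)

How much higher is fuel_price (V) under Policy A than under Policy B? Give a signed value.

-304

Policy A (M + 50):
  N = 53
  M = 64 + 50 = 114
  Q = 11 + 53 = 64
  V = 299 + 114 + 3·64 = 605
Policy B (N − 6, Q := 182):
  N = 53 − 6 = 47
  M = 64
  Q = 182
  V = 299 + 64 + 3·182 = 909
V: 605 − 909 = -304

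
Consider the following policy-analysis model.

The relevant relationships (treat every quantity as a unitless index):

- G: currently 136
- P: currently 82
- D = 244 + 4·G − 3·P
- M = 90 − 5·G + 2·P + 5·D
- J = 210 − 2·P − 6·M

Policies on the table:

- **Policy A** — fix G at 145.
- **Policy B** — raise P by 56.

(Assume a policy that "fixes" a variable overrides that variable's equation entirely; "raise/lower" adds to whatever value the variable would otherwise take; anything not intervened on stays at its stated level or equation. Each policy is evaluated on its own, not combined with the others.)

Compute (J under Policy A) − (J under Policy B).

Policy A (G := 145):
  G = 145
  P = 82
  D = 244 + 4·145 − 3·82 = 578
  M = 90 − 5·145 + 2·82 + 5·578 = 2419
  J = 210 − 2·82 − 6·2419 = -14468
Policy B (P + 56):
  G = 136
  P = 82 + 56 = 138
  D = 244 + 4·136 − 3·138 = 374
  M = 90 − 5·136 + 2·138 + 5·374 = 1556
  J = 210 − 2·138 − 6·1556 = -9402
J: -14468 − (-9402) = -5066

-5066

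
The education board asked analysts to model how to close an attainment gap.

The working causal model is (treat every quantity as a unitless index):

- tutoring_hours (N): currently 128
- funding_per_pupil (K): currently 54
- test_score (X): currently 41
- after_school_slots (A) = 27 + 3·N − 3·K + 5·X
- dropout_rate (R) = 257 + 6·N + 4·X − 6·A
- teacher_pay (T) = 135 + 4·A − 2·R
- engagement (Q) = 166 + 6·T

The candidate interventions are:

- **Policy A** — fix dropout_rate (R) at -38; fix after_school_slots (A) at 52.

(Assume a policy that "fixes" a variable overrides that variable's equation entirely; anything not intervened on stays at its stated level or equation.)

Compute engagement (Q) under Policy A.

Policy A (R := -38, A := 52):
  N = 128
  K = 54
  X = 41
  A = 52
  R = -38
  T = 135 + 4·52 − 2·(-38) = 419
  Q = 166 + 6·419 = 2680

2680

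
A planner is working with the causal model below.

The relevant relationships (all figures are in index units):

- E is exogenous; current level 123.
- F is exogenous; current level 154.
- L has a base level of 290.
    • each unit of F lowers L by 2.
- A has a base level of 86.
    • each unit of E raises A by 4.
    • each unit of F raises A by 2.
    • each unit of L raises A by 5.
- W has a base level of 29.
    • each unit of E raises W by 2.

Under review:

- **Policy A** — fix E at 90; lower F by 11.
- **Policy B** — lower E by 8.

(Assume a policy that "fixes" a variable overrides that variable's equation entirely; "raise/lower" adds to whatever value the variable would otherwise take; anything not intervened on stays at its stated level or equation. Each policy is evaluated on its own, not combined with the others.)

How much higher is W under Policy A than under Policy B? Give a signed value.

-50

Policy A (E := 90, F − 11):
  E = 90
  W = 29 + 2·90 = 209
Policy B (E − 8):
  E = 123 − 8 = 115
  W = 29 + 2·115 = 259
W: 209 − 259 = -50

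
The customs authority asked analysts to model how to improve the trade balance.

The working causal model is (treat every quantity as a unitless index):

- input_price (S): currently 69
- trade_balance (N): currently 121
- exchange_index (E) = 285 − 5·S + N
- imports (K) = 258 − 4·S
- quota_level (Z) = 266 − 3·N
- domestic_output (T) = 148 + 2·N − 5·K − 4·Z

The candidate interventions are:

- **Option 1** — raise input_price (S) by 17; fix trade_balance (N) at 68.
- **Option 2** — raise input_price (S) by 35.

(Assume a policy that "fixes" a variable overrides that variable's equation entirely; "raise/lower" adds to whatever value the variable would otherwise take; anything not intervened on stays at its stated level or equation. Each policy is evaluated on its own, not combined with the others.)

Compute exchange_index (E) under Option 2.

Option 2 (S + 35):
  S = 69 + 35 = 104
  N = 121
  E = 285 − 5·104 + 121 = -114

-114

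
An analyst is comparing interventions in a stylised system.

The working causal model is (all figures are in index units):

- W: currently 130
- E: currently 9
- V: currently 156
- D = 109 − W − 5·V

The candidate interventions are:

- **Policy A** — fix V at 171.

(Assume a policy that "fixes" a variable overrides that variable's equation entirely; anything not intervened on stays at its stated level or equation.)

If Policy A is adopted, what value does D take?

Policy A (V := 171):
  W = 130
  V = 171
  D = 109 − 130 − 5·171 = -876

-876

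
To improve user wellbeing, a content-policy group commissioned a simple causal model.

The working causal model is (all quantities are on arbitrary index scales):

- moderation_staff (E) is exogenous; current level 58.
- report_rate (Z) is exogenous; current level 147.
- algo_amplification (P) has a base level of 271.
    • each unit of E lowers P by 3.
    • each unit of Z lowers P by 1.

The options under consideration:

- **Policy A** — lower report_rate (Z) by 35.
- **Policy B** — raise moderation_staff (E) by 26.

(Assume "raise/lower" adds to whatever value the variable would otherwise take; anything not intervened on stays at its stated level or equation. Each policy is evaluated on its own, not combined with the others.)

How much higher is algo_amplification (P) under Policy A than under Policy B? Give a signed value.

113

Policy A (Z − 35):
  E = 58
  Z = 147 − 35 = 112
  P = 271 − 3·58 − 112 = -15
Policy B (E + 26):
  E = 58 + 26 = 84
  Z = 147
  P = 271 − 3·84 − 147 = -128
P: -15 − (-128) = 113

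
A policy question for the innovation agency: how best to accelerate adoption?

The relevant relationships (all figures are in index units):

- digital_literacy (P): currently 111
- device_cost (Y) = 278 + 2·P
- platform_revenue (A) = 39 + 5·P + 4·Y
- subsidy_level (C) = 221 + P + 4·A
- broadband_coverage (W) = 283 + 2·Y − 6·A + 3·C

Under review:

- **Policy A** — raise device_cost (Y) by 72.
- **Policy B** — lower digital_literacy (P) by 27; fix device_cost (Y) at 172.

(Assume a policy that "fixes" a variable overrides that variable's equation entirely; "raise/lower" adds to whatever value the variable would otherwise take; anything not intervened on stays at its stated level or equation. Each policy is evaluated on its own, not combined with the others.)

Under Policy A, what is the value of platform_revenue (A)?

Policy A (Y + 72):
  P = 111
  Y = 278 + 2·111 (+72 from intervention) = 572
  A = 39 + 5·111 + 4·572 = 2882

2882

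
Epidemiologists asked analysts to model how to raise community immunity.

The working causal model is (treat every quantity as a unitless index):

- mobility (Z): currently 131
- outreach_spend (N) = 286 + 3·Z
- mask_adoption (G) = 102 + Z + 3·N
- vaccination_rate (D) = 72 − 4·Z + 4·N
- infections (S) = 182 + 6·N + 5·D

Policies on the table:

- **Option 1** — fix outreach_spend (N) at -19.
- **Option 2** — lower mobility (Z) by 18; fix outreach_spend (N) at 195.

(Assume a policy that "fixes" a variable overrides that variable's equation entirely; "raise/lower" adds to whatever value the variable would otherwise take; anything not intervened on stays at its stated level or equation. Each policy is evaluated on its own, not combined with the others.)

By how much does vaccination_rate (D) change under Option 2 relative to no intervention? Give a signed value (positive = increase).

Baseline:
  Z = 131
  N = 286 + 3·131 = 679
  D = 72 − 4·131 + 4·679 = 2264
Option 2 (Z − 18, N := 195):
  Z = 131 − 18 = 113
  N = 195
  D = 72 − 4·113 + 4·195 = 400
Change in D: 400 − 2264 = -1864

-1864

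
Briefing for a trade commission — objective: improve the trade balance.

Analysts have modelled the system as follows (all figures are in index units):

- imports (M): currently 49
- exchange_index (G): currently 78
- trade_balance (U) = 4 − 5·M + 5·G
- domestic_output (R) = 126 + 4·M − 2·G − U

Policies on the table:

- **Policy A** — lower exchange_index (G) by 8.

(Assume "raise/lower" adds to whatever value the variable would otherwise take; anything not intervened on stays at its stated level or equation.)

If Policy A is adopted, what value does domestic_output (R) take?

Policy A (G − 8):
  M = 49
  G = 78 − 8 = 70
  U = 4 − 5·49 + 5·70 = 109
  R = 126 + 4·49 − 2·70 − 109 = 73

73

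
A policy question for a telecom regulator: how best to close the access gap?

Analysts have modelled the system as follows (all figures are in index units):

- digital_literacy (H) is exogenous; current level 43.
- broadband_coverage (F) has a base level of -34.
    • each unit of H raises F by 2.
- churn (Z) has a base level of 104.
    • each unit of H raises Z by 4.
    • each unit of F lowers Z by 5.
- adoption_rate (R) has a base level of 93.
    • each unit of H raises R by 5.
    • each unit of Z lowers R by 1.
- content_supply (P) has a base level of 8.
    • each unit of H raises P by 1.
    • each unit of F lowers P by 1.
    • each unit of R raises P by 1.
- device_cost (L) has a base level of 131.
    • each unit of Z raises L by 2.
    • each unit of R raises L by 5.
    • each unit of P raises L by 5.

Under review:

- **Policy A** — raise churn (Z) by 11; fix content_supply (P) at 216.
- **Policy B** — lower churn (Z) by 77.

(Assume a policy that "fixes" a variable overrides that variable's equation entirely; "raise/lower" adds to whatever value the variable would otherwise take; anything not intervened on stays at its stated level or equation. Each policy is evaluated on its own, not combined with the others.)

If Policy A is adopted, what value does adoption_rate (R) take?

281

Policy A (Z + 11, P := 216):
  H = 43
  F = -34 + 2·43 = 52
  Z = 104 + 4·43 − 5·52 (+11 from intervention) = 27
  R = 93 + 5·43 − 27 = 281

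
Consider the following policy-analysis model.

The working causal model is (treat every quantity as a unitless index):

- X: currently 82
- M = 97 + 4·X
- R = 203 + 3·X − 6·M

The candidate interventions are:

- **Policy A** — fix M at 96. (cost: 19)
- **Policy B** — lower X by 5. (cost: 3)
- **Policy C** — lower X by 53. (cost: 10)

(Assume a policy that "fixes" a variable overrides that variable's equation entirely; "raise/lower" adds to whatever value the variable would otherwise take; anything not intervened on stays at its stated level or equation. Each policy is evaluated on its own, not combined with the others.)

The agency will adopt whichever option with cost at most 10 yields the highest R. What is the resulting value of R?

-988

Policy B (X − 5):
  X = 82 − 5 = 77
  M = 97 + 4·77 = 405
  R = 203 + 3·77 − 6·405 = -1996
Policy C (X − 53):
  X = 82 − 53 = 29
  M = 97 + 4·29 = 213
  R = 203 + 3·29 − 6·213 = -988
Comparing — Policy B: R=-1996, Policy C: R=-988. Highest is -988 (Policy C).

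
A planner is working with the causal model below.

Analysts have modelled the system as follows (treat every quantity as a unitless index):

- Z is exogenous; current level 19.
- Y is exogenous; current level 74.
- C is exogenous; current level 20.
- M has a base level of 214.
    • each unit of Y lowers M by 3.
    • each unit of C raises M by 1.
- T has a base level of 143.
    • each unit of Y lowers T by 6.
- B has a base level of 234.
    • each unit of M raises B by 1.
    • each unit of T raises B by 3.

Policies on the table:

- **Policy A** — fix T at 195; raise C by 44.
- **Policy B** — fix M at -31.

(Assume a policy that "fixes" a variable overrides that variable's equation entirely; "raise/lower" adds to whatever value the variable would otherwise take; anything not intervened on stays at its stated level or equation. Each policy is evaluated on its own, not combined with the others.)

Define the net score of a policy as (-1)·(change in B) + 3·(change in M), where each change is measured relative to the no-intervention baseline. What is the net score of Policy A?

-1400

Baseline:
  Y = 74
  C = 20
  M = 214 − 3·74 + 20 = 12
  T = 143 − 6·74 = -301
  B = 234 + 12 + 3·(-301) = -657
Policy A (T := 195, C + 44):
  Y = 74
  C = 20 + 44 = 64
  M = 214 − 3·74 + 64 = 56
  T = 195
  B = 234 + 56 + 3·195 = 875
ΔB = 875 − (-657) = 1532; ΔM = 56 − 12 = 44
Score = (-1)·1532 + 3·44 = -1400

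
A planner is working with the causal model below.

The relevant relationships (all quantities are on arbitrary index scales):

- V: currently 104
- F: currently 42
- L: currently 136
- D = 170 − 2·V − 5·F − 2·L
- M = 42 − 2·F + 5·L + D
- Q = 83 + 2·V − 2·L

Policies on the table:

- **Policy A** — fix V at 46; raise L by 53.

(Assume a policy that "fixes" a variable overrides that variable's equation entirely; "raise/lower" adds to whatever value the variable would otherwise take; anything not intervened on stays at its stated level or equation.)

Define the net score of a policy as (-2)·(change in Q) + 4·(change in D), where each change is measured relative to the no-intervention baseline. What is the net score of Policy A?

484

Baseline:
  V = 104
  F = 42
  L = 136
  D = 170 − 2·104 − 5·42 − 2·136 = -520
  Q = 83 + 2·104 − 2·136 = 19
Policy A (V := 46, L + 53):
  V = 46
  F = 42
  L = 136 + 53 = 189
  D = 170 − 2·46 − 5·42 − 2·189 = -510
  Q = 83 + 2·46 − 2·189 = -203
ΔQ = -203 − 19 = -222; ΔD = -510 − (-520) = 10
Score = (-2)·(-222) + 4·10 = 484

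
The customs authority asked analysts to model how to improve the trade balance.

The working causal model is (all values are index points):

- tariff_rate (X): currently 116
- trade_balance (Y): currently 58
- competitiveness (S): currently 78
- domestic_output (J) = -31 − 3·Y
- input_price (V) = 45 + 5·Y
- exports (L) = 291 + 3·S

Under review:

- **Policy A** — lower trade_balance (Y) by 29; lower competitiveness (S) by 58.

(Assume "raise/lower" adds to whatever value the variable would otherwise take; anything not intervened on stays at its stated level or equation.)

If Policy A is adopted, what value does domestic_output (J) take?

Policy A (Y − 29, S − 58):
  Y = 58 − 29 = 29
  J = -31 − 3·29 = -118

-118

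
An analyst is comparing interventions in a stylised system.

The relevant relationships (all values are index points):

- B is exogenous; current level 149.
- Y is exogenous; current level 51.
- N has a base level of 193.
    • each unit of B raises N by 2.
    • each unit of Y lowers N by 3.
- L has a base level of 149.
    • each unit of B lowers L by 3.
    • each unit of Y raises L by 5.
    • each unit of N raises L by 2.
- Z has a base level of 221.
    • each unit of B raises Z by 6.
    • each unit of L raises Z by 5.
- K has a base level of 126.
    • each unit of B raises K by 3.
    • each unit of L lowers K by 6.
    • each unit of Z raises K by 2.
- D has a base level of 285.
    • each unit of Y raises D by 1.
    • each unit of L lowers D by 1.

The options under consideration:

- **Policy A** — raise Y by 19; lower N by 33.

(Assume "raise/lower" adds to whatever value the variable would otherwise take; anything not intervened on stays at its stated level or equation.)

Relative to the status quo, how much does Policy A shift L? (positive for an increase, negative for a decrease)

-85

Baseline:
  B = 149
  Y = 51
  N = 193 + 2·149 − 3·51 = 338
  L = 149 − 3·149 + 5·51 + 2·338 = 633
Policy A (Y + 19, N − 33):
  B = 149
  Y = 51 + 19 = 70
  N = 193 + 2·149 − 3·70 (−33 from intervention) = 248
  L = 149 − 3·149 + 5·70 + 2·248 = 548
Change in L: 548 − 633 = -85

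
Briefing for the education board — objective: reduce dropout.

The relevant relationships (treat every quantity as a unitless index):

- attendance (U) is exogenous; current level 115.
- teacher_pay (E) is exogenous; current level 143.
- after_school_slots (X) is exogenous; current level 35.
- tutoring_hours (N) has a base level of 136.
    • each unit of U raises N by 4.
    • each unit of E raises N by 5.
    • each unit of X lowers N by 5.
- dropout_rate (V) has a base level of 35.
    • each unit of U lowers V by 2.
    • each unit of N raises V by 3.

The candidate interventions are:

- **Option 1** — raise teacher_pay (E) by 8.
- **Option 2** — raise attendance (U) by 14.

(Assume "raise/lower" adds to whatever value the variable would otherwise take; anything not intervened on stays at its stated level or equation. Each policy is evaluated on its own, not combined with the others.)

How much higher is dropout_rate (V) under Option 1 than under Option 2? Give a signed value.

Option 1 (E + 8):
  U = 115
  E = 143 + 8 = 151
  X = 35
  N = 136 + 4·115 + 5·151 − 5·35 = 1176
  V = 35 − 2·115 + 3·1176 = 3333
Option 2 (U + 14):
  U = 115 + 14 = 129
  E = 143
  X = 35
  N = 136 + 4·129 + 5·143 − 5·35 = 1192
  V = 35 − 2·129 + 3·1192 = 3353
V: 3333 − 3353 = -20

-20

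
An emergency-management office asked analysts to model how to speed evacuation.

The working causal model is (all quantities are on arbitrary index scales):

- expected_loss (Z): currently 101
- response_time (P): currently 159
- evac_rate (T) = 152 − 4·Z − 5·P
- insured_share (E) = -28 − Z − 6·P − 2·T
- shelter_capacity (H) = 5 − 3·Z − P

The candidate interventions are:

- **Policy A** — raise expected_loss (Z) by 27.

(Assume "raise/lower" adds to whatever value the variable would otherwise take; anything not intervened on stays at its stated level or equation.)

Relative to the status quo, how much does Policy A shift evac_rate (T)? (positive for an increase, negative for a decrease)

-108

Baseline:
  Z = 101
  P = 159
  T = 152 − 4·101 − 5·159 = -1047
Policy A (Z + 27):
  Z = 101 + 27 = 128
  P = 159
  T = 152 − 4·128 − 5·159 = -1155
Change in T: -1155 − (-1047) = -108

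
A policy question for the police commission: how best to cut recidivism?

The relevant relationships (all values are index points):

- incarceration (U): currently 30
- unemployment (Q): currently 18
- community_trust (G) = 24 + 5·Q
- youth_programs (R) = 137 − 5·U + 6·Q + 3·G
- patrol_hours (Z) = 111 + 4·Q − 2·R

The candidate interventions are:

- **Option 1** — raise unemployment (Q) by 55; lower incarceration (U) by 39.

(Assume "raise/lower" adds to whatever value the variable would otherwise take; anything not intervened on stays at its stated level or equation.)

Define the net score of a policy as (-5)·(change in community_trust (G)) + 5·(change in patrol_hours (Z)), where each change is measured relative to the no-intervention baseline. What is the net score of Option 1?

-13775

Baseline:
  U = 30
  Q = 18
  G = 24 + 5·18 = 114
  R = 137 − 5·30 + 6·18 + 3·114 = 437
  Z = 111 + 4·18 − 2·437 = -691
Option 1 (Q + 55, U − 39):
  U = 30 − 39 = -9
  Q = 18 + 55 = 73
  G = 24 + 5·73 = 389
  R = 137 − 5·(-9) + 6·73 + 3·389 = 1787
  Z = 111 + 4·73 − 2·1787 = -3171
ΔG = 389 − 114 = 275; ΔZ = -3171 − (-691) = -2480
Score = (-5)·275 + 5·(-2480) = -13775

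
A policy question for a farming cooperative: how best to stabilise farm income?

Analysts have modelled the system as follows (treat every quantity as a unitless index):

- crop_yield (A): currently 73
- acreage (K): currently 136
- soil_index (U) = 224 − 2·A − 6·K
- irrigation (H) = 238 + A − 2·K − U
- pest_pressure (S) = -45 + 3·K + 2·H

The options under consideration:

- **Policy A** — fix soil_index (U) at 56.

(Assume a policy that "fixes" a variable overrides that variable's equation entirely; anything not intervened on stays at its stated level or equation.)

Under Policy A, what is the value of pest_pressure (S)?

Policy A (U := 56):
  A = 73
  K = 136
  U = 56
  H = 238 + 73 − 2·136 − 56 = -17
  S = -45 + 3·136 + 2·(-17) = 329

329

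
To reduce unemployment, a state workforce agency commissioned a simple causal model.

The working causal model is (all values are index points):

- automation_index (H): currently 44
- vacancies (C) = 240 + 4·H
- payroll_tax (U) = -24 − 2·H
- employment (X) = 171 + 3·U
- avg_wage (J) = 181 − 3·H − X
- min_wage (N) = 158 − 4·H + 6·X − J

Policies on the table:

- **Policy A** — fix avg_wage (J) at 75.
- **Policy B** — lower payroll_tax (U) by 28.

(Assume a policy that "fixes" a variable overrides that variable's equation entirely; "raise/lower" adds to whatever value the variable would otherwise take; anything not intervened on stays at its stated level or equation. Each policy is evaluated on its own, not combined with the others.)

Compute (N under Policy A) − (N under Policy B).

727

Policy A (J := 75):
  H = 44
  U = -24 − 2·44 = -112
  X = 171 + 3·(-112) = -165
  J = 75
  N = 158 − 4·44 + 6·(-165) − 75 = -1083
Policy B (U − 28):
  H = 44
  U = -24 − 2·44 (−28 from intervention) = -140
  X = 171 + 3·(-140) = -249
  J = 181 − 3·44 − (-249) = 298
  N = 158 − 4·44 + 6·(-249) − 298 = -1810
N: -1083 − (-1810) = 727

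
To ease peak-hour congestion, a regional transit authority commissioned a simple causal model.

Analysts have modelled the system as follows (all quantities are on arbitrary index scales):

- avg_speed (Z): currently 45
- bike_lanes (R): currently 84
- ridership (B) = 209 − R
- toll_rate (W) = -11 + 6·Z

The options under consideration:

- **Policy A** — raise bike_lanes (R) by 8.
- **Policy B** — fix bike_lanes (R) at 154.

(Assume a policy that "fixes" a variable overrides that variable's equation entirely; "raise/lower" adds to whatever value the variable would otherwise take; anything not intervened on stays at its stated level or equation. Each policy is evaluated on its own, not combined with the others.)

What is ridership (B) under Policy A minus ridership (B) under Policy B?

Policy A (R + 8):
  R = 84 + 8 = 92
  B = 209 − 92 = 117
Policy B (R := 154):
  R = 154
  B = 209 − 154 = 55
B: 117 − 55 = 62

62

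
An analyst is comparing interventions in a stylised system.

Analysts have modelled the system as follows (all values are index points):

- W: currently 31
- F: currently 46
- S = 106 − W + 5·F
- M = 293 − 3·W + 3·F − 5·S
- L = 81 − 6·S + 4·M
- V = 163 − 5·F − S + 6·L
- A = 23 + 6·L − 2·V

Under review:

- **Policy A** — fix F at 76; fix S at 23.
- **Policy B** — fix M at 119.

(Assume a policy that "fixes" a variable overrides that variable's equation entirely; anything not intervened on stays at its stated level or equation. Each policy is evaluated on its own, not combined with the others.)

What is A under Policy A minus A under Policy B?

Policy A (F := 76, S := 23):
  W = 31
  F = 76
  S = 23
  M = 293 − 3·31 + 3·76 − 5·23 = 313
  L = 81 − 6·23 + 4·313 = 1195
  V = 163 − 5·76 − 23 + 6·1195 = 6930
  A = 23 + 6·1195 − 2·6930 = -6667
Policy B (M := 119):
  W = 31
  F = 46
  S = 106 − 31 + 5·46 = 305
  M = 119
  L = 81 − 6·305 + 4·119 = -1273
  V = 163 − 5·46 − 305 + 6·(-1273) = -8010
  A = 23 + 6·(-1273) − 2·(-8010) = 8405
A: -6667 − 8405 = -15072

-15072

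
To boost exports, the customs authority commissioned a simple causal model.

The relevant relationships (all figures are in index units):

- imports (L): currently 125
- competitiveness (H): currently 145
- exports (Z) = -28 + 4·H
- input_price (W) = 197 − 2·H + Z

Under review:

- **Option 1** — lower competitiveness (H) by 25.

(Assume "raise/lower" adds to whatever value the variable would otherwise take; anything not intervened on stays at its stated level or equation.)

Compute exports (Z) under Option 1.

Option 1 (H − 25):
  H = 145 − 25 = 120
  Z = -28 + 4·120 = 452

452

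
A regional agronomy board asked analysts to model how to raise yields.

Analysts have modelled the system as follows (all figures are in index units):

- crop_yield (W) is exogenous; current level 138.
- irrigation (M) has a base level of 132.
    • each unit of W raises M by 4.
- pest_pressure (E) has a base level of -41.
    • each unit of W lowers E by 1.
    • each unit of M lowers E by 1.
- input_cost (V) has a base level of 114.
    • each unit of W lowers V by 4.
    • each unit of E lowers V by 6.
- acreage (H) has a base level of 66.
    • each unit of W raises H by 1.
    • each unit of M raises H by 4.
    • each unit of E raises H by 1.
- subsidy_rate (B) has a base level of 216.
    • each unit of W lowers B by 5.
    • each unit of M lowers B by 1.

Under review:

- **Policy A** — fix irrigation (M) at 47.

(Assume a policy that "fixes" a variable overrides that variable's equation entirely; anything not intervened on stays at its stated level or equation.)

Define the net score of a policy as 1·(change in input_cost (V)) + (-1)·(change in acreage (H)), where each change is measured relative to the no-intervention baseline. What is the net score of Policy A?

-1911

Baseline:
  W = 138
  M = 132 + 4·138 = 684
  E = -41 − 138 − 684 = -863
  V = 114 − 4·138 − 6·(-863) = 4740
  H = 66 + 138 + 4·684 + (-863) = 2077
Policy A (M := 47):
  W = 138
  M = 47
  E = -41 − 138 − 47 = -226
  V = 114 − 4·138 − 6·(-226) = 918
  H = 66 + 138 + 4·47 + (-226) = 166
ΔV = 918 − 4740 = -3822; ΔH = 166 − 2077 = -1911
Score = 1·(-3822) + (-1)·(-1911) = -1911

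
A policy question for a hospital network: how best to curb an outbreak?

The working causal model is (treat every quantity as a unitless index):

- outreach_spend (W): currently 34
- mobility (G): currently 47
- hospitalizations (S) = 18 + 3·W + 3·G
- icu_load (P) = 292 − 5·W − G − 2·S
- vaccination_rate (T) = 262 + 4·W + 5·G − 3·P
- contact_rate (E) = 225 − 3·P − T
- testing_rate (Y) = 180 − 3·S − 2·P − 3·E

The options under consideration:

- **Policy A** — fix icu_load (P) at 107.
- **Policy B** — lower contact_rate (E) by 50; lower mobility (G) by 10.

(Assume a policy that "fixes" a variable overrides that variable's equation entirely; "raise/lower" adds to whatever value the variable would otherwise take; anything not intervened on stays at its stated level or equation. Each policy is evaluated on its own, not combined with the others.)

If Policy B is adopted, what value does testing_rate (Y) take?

1465

Policy B (E − 50, G − 10):
  W = 34
  G = 47 − 10 = 37
  S = 18 + 3·34 + 3·37 = 231
  P = 292 − 5·34 − 37 − 2·231 = -377
  T = 262 + 4·34 + 5·37 − 3·(-377) = 1714
  E = 225 − 3·(-377) − 1714 (−50 from intervention) = -408
  Y = 180 − 3·231 − 2·(-377) − 3·(-408) = 1465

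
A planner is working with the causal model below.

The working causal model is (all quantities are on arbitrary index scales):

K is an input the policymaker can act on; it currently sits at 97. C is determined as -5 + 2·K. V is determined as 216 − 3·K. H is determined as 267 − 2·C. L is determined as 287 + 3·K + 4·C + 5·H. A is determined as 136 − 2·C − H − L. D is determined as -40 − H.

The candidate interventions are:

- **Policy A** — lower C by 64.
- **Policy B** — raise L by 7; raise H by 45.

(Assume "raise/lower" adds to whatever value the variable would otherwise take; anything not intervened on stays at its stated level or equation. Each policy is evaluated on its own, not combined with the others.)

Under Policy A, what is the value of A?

Policy A (C − 64):
  K = 97
  C = -5 + 2·97 (−64 from intervention) = 125
  H = 267 − 2·125 = 17
  L = 287 + 3·97 + 4·125 + 5·17 = 1163
  A = 136 − 2·125 − 17 − 1163 = -1294

-1294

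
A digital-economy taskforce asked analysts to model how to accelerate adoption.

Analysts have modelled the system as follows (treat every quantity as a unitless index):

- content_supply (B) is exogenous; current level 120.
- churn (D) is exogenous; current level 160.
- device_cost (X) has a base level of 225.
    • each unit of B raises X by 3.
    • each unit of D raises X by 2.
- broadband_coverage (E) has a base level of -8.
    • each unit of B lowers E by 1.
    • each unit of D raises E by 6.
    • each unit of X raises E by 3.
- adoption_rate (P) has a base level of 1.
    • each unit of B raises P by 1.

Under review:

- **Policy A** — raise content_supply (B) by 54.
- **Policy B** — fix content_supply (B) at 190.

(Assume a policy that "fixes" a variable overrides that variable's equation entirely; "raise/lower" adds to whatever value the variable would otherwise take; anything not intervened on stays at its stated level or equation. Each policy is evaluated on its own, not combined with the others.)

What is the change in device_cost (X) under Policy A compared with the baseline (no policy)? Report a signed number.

Baseline:
  B = 120
  D = 160
  X = 225 + 3·120 + 2·160 = 905
Policy A (B + 54):
  B = 120 + 54 = 174
  D = 160
  X = 225 + 3·174 + 2·160 = 1067
Change in X: 1067 − 905 = 162

162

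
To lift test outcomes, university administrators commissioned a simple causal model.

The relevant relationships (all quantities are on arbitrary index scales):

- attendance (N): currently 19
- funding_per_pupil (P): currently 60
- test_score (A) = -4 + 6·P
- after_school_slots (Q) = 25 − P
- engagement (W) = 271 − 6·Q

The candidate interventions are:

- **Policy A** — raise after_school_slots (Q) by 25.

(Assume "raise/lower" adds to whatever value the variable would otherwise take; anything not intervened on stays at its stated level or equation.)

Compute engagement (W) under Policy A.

331

Policy A (Q + 25):
  P = 60
  Q = 25 − 60 (+25 from intervention) = -10
  W = 271 − 6·(-10) = 331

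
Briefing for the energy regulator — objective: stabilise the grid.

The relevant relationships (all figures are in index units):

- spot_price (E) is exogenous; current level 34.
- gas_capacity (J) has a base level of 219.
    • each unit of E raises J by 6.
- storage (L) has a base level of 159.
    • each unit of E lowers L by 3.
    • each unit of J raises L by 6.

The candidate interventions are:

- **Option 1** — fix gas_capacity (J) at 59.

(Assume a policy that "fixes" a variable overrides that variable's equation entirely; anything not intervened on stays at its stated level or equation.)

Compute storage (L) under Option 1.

411

Option 1 (J := 59):
  E = 34
  J = 59
  L = 159 − 3·34 + 6·59 = 411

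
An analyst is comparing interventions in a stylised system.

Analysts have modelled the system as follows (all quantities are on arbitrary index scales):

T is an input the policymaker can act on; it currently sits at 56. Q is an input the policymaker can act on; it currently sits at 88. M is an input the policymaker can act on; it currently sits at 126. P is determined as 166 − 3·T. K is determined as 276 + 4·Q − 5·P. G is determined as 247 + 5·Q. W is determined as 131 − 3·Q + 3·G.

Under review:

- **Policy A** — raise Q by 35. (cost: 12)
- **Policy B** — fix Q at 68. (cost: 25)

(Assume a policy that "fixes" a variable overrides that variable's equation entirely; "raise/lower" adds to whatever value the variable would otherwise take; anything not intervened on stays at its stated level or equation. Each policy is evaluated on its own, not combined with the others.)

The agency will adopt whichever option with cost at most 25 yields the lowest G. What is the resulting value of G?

587

Policy A (Q + 35):
  Q = 88 + 35 = 123
  G = 247 + 5·123 = 862
Policy B (Q := 68):
  Q = 68
  G = 247 + 5·68 = 587
Comparing — Policy A: G=862, Policy B: G=587. Lowest is 587 (Policy B).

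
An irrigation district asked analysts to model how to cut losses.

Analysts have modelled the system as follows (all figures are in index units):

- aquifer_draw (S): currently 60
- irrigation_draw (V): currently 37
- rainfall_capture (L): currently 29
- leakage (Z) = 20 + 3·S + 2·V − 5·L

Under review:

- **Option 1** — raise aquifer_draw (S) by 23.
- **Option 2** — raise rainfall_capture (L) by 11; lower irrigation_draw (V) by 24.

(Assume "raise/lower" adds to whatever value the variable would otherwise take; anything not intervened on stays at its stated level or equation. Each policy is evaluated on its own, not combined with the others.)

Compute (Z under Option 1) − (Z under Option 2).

Option 1 (S + 23):
  S = 60 + 23 = 83
  V = 37
  L = 29
  Z = 20 + 3·83 + 2·37 − 5·29 = 198
Option 2 (L + 11, V − 24):
  S = 60
  V = 37 − 24 = 13
  L = 29 + 11 = 40
  Z = 20 + 3·60 + 2·13 − 5·40 = 26
Z: 198 − 26 = 172

172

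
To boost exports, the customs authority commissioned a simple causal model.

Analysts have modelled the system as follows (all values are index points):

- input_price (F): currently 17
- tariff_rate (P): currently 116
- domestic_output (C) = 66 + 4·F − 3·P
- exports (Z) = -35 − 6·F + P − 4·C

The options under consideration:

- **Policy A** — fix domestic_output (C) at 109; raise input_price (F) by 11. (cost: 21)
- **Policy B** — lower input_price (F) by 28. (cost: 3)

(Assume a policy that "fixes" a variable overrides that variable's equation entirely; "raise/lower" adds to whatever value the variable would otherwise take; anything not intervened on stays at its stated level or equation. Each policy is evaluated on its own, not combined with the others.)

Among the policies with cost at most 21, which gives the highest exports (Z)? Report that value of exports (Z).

Policy A (C := 109, F + 11):
  F = 17 + 11 = 28
  P = 116
  C = 109
  Z = -35 − 6·28 + 116 − 4·109 = -523
Policy B (F − 28):
  F = 17 − 28 = -11
  P = 116
  C = 66 + 4·(-11) − 3·116 = -326
  Z = -35 − 6·(-11) + 116 − 4·(-326) = 1451
Comparing — Policy A: Z=-523, Policy B: Z=1451. Highest is 1451 (Policy B).

1451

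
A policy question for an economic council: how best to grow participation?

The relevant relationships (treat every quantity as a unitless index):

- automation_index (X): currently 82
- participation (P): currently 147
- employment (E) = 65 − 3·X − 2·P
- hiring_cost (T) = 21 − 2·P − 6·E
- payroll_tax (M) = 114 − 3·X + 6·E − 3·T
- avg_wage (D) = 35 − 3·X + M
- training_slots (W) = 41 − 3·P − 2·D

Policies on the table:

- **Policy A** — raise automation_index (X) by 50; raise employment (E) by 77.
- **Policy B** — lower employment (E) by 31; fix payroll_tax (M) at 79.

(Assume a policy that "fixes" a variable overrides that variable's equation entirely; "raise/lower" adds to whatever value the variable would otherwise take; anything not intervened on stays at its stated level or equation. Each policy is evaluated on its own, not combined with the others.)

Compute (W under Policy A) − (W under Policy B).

Policy A (X + 50, E + 77):
  X = 82 + 50 = 132
  P = 147
  E = 65 − 3·132 − 2·147 (+77 from intervention) = -548
  T = 21 − 2·147 − 6·(-548) = 3015
  M = 114 − 3·132 + 6·(-548) − 3·3015 = -12615
  D = 35 − 3·132 + (-12615) = -12976
  W = 41 − 3·147 − 2·(-12976) = 25552
Policy B (E − 31, M := 79):
  X = 82
  P = 147
  E = 65 − 3·82 − 2·147 (−31 from intervention) = -506
  T = 21 − 2·147 − 6·(-506) = 2763
  M = 79
  D = 35 − 3·82 + 79 = -132
  W = 41 − 3·147 − 2·(-132) = -136
W: 25552 − (-136) = 25688

25688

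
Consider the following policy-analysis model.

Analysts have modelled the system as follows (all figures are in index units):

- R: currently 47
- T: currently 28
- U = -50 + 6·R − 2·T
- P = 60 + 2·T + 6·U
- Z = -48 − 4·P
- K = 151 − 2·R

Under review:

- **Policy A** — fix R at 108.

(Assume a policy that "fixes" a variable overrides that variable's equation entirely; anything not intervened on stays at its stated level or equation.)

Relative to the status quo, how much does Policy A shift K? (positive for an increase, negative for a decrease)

Baseline:
  R = 47
  K = 151 − 2·47 = 57
Policy A (R := 108):
  R = 108
  K = 151 − 2·108 = -65
Change in K: -65 − 57 = -122

-122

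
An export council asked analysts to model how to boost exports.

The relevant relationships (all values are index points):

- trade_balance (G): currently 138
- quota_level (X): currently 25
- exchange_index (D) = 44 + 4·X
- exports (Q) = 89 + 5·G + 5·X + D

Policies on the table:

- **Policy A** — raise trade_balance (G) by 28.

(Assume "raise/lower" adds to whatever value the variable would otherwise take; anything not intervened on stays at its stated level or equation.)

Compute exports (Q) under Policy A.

Policy A (G + 28):
  G = 138 + 28 = 166
  X = 25
  D = 44 + 4·25 = 144
  Q = 89 + 5·166 + 5·25 + 144 = 1188

1188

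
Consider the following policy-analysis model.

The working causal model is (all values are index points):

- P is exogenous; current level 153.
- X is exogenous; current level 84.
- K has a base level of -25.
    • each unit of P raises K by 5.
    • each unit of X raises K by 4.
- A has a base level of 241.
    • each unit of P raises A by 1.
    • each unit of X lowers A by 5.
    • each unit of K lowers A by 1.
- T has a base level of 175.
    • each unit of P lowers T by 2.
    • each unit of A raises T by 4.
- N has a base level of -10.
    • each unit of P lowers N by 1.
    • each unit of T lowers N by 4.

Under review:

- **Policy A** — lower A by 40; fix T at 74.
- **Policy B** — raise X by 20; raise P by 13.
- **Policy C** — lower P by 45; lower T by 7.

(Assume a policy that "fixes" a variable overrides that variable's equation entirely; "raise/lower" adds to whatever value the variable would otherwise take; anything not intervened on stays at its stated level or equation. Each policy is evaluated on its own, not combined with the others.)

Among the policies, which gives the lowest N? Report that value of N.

Policy A (A − 40, T := 74):
  P = 153
  X = 84
  K = -25 + 5·153 + 4·84 = 1076
  A = 241 + 153 − 5·84 − 1076 (−40 from intervention) = -1142
  T = 74
  N = -10 − 153 − 4·74 = -459
Policy B (X + 20, P + 13):
  P = 153 + 13 = 166
  X = 84 + 20 = 104
  K = -25 + 5·166 + 4·104 = 1221
  A = 241 + 166 − 5·104 − 1221 = -1334
  T = 175 − 2·166 + 4·(-1334) = -5493
  N = -10 − 166 − 4·(-5493) = 21796
Policy C (P − 45, T − 7):
  P = 153 − 45 = 108
  X = 84
  K = -25 + 5·108 + 4·84 = 851
  A = 241 + 108 − 5·84 − 851 = -922
  T = 175 − 2·108 + 4·(-922) (−7 from intervention) = -3736
  N = -10 − 108 − 4·(-3736) = 14826
Comparing — Policy A: N=-459, Policy B: N=21796, Policy C: N=14826. Lowest is -459 (Policy A).

-459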